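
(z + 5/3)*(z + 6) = z^2 + 23*z/3 + 10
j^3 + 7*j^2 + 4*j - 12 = (j - 1)*(j + 2)*(j + 6)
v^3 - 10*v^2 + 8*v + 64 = (v - 8)*(v - 4)*(v + 2)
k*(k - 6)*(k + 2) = k^3 - 4*k^2 - 12*k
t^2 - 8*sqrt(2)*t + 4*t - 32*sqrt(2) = (t + 4)*(t - 8*sqrt(2))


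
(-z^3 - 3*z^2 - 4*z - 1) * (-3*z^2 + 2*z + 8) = 3*z^5 + 7*z^4 - 2*z^3 - 29*z^2 - 34*z - 8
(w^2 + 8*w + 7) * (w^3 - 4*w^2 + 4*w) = w^5 + 4*w^4 - 21*w^3 + 4*w^2 + 28*w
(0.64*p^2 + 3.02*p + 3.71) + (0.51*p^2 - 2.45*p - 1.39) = 1.15*p^2 + 0.57*p + 2.32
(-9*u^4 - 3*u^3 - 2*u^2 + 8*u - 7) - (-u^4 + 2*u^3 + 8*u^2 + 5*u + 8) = -8*u^4 - 5*u^3 - 10*u^2 + 3*u - 15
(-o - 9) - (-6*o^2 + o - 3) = 6*o^2 - 2*o - 6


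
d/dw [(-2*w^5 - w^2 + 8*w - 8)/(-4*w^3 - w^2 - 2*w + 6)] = 2*(-(6*w^2 + w + 1)*(2*w^5 + w^2 - 8*w + 8) + (5*w^4 + w - 4)*(4*w^3 + w^2 + 2*w - 6))/(4*w^3 + w^2 + 2*w - 6)^2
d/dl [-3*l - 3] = -3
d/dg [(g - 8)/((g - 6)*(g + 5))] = (-g^2 + 16*g - 38)/(g^4 - 2*g^3 - 59*g^2 + 60*g + 900)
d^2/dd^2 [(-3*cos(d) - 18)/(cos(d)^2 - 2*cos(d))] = 3*((cos(d) - 2)^2*cos(d)^3 + (cos(d) - 2)*(12*cos(d) - 9*cos(2*d) - 2*cos(3*d) - 1)*cos(d) - 8*(cos(d) - 1)^2*(cos(d) + 6)*sin(d)^2)/((cos(d) - 2)^3*cos(d)^3)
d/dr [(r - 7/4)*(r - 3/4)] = 2*r - 5/2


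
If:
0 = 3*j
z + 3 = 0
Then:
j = 0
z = -3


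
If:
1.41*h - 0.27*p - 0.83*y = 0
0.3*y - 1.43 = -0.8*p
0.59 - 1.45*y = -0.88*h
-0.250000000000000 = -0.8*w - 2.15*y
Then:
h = 0.81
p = 1.45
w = -2.09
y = 0.90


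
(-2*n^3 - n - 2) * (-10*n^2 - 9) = 20*n^5 + 28*n^3 + 20*n^2 + 9*n + 18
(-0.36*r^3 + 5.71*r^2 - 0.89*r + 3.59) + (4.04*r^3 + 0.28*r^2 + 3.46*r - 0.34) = 3.68*r^3 + 5.99*r^2 + 2.57*r + 3.25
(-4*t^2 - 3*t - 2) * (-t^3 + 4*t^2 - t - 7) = 4*t^5 - 13*t^4 - 6*t^3 + 23*t^2 + 23*t + 14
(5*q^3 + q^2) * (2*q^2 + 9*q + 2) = 10*q^5 + 47*q^4 + 19*q^3 + 2*q^2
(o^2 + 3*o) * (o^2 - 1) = o^4 + 3*o^3 - o^2 - 3*o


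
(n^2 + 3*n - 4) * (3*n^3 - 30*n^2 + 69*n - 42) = 3*n^5 - 21*n^4 - 33*n^3 + 285*n^2 - 402*n + 168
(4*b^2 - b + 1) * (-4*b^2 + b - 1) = -16*b^4 + 8*b^3 - 9*b^2 + 2*b - 1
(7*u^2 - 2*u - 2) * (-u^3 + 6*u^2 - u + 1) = -7*u^5 + 44*u^4 - 17*u^3 - 3*u^2 - 2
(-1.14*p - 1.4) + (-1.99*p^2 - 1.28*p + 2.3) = -1.99*p^2 - 2.42*p + 0.9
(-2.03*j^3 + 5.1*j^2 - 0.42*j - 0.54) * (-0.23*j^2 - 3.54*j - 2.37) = 0.4669*j^5 + 6.0132*j^4 - 13.1463*j^3 - 10.476*j^2 + 2.907*j + 1.2798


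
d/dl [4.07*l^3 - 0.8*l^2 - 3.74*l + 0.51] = 12.21*l^2 - 1.6*l - 3.74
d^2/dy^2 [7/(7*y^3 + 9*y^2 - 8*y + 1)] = 14*(-3*(7*y + 3)*(7*y^3 + 9*y^2 - 8*y + 1) + (21*y^2 + 18*y - 8)^2)/(7*y^3 + 9*y^2 - 8*y + 1)^3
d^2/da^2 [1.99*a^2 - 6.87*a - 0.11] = 3.98000000000000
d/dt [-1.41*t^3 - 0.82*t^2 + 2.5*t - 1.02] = -4.23*t^2 - 1.64*t + 2.5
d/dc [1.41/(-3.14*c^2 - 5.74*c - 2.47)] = (8.8548*c + 8.0934)/(3.14*c^2 + 5.74*c + 2.47)^2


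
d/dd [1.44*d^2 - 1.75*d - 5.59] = 2.88*d - 1.75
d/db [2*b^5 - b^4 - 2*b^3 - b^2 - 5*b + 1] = 10*b^4 - 4*b^3 - 6*b^2 - 2*b - 5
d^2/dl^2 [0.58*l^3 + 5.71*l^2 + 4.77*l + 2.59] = 3.48*l + 11.42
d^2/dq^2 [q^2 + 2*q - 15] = 2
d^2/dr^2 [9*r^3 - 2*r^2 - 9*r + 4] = 54*r - 4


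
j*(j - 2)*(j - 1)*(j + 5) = j^4 + 2*j^3 - 13*j^2 + 10*j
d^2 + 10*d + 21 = (d + 3)*(d + 7)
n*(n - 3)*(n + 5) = n^3 + 2*n^2 - 15*n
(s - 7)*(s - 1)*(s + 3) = s^3 - 5*s^2 - 17*s + 21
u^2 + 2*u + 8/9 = (u + 2/3)*(u + 4/3)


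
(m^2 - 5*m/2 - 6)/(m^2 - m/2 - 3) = (m - 4)/(m - 2)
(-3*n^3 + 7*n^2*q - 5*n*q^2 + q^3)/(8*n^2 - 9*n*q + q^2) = (3*n^2 - 4*n*q + q^2)/(-8*n + q)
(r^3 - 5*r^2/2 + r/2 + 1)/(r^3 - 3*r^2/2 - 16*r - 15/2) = (r^2 - 3*r + 2)/(r^2 - 2*r - 15)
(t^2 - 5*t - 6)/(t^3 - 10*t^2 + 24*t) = (t + 1)/(t*(t - 4))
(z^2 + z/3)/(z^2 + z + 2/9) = 3*z/(3*z + 2)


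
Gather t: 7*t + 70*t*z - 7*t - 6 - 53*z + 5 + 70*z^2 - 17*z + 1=70*t*z + 70*z^2 - 70*z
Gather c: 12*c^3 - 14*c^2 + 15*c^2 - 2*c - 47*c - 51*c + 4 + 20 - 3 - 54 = 12*c^3 + c^2 - 100*c - 33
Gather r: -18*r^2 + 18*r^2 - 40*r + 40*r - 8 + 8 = 0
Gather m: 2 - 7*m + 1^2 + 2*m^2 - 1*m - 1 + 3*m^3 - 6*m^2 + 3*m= 3*m^3 - 4*m^2 - 5*m + 2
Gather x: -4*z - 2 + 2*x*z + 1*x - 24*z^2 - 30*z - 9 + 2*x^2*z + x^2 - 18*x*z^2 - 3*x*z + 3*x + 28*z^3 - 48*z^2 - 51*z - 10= x^2*(2*z + 1) + x*(-18*z^2 - z + 4) + 28*z^3 - 72*z^2 - 85*z - 21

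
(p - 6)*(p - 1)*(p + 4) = p^3 - 3*p^2 - 22*p + 24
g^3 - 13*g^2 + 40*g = g*(g - 8)*(g - 5)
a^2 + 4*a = a*(a + 4)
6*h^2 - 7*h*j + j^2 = (-6*h + j)*(-h + j)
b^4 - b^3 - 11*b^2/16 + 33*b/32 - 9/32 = (b - 3/4)^2*(b - 1/2)*(b + 1)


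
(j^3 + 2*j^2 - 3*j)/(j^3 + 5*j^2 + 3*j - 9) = j/(j + 3)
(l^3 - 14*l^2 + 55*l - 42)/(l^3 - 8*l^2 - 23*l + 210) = (l - 1)/(l + 5)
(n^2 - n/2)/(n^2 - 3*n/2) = (2*n - 1)/(2*n - 3)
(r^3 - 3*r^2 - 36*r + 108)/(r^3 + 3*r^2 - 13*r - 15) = (r^2 - 36)/(r^2 + 6*r + 5)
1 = 1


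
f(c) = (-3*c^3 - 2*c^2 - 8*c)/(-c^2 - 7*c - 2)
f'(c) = (2*c + 7)*(-3*c^3 - 2*c^2 - 8*c)/(-c^2 - 7*c - 2)^2 + (-9*c^2 - 4*c - 8)/(-c^2 - 7*c - 2)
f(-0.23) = -4.00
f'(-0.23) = 76.10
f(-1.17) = 2.37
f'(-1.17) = -0.95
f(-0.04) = -0.18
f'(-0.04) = 5.30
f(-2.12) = 4.38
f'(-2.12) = -3.34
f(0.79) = 1.11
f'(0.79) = 0.89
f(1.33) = 1.62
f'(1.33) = 1.04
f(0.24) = 0.56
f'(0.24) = 1.42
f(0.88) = 1.19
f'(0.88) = 0.90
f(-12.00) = -80.52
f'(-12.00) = -1.82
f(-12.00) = -80.52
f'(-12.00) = -1.82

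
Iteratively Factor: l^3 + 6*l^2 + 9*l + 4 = (l + 1)*(l^2 + 5*l + 4) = (l + 1)^2*(l + 4)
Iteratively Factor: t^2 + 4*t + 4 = (t + 2)*(t + 2)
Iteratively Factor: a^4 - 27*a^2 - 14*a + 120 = (a + 4)*(a^3 - 4*a^2 - 11*a + 30) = (a - 2)*(a + 4)*(a^2 - 2*a - 15) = (a - 5)*(a - 2)*(a + 4)*(a + 3)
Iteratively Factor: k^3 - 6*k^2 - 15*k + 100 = (k - 5)*(k^2 - k - 20) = (k - 5)^2*(k + 4)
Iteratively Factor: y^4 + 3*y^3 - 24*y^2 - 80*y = (y + 4)*(y^3 - y^2 - 20*y) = y*(y + 4)*(y^2 - y - 20) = y*(y - 5)*(y + 4)*(y + 4)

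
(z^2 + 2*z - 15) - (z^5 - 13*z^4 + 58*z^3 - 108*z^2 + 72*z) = -z^5 + 13*z^4 - 58*z^3 + 109*z^2 - 70*z - 15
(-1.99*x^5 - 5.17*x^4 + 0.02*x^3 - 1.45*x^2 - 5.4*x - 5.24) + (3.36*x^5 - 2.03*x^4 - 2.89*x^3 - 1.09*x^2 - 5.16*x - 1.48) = 1.37*x^5 - 7.2*x^4 - 2.87*x^3 - 2.54*x^2 - 10.56*x - 6.72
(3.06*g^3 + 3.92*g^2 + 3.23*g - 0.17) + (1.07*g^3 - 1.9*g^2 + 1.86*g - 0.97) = 4.13*g^3 + 2.02*g^2 + 5.09*g - 1.14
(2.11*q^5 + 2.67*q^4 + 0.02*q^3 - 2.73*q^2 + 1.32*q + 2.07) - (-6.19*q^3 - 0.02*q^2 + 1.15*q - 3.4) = 2.11*q^5 + 2.67*q^4 + 6.21*q^3 - 2.71*q^2 + 0.17*q + 5.47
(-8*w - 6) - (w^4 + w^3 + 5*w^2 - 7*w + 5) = -w^4 - w^3 - 5*w^2 - w - 11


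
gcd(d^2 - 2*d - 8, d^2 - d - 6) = d + 2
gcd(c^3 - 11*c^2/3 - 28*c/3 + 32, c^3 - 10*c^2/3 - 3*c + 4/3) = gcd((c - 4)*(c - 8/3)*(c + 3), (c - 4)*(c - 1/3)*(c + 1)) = c - 4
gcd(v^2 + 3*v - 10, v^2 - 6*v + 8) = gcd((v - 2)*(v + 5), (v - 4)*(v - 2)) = v - 2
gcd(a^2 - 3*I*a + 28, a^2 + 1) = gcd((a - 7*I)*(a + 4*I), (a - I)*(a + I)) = 1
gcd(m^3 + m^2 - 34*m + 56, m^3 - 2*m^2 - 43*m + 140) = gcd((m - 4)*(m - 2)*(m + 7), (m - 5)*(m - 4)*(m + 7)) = m^2 + 3*m - 28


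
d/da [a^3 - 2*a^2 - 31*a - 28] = 3*a^2 - 4*a - 31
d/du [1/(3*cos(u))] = sin(u)/(3*cos(u)^2)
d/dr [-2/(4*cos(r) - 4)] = -sin(r)/(2*(cos(r) - 1)^2)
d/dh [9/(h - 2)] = -9/(h - 2)^2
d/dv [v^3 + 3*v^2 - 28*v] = 3*v^2 + 6*v - 28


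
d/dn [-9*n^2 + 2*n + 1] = 2 - 18*n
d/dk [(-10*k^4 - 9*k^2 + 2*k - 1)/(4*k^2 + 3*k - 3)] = (-80*k^5 - 90*k^4 + 120*k^3 - 35*k^2 + 62*k - 3)/(16*k^4 + 24*k^3 - 15*k^2 - 18*k + 9)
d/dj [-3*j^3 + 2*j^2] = j*(4 - 9*j)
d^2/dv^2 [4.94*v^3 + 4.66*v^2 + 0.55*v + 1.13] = 29.64*v + 9.32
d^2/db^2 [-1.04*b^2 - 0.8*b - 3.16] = -2.08000000000000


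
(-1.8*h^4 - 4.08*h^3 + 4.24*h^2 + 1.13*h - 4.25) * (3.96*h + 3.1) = -7.128*h^5 - 21.7368*h^4 + 4.1424*h^3 + 17.6188*h^2 - 13.327*h - 13.175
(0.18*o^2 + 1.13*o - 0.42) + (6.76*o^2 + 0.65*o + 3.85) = 6.94*o^2 + 1.78*o + 3.43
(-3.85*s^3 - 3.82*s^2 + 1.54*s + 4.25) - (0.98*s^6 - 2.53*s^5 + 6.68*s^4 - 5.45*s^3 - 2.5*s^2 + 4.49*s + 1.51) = -0.98*s^6 + 2.53*s^5 - 6.68*s^4 + 1.6*s^3 - 1.32*s^2 - 2.95*s + 2.74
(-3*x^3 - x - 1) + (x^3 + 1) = -2*x^3 - x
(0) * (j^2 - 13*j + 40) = 0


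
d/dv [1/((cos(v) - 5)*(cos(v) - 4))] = (2*cos(v) - 9)*sin(v)/((cos(v) - 5)^2*(cos(v) - 4)^2)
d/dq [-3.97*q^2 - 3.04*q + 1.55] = -7.94*q - 3.04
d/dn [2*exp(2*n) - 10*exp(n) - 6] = (4*exp(n) - 10)*exp(n)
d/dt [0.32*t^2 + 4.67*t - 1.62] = 0.64*t + 4.67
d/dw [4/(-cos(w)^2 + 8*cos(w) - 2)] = 8*(4 - cos(w))*sin(w)/(cos(w)^2 - 8*cos(w) + 2)^2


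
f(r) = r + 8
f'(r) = 1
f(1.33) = 9.33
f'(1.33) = 1.00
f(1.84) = 9.84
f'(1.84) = 1.00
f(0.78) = 8.78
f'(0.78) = 1.00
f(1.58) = 9.58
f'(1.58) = 1.00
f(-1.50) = 6.50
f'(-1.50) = 1.00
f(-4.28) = 3.72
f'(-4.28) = 1.00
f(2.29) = 10.29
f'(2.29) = 1.00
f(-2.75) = 5.25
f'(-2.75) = 1.00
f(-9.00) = -1.00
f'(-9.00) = 1.00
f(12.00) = 20.00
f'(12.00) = 1.00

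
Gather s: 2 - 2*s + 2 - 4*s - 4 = -6*s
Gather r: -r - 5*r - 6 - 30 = -6*r - 36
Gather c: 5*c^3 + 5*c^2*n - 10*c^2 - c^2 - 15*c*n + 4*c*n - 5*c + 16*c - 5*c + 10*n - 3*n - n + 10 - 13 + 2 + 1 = 5*c^3 + c^2*(5*n - 11) + c*(6 - 11*n) + 6*n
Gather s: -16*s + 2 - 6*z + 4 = -16*s - 6*z + 6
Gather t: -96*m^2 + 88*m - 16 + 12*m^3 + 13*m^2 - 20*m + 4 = 12*m^3 - 83*m^2 + 68*m - 12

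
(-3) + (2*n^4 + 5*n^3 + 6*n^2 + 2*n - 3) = 2*n^4 + 5*n^3 + 6*n^2 + 2*n - 6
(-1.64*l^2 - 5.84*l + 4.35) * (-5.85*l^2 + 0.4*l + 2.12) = 9.594*l^4 + 33.508*l^3 - 31.2603*l^2 - 10.6408*l + 9.222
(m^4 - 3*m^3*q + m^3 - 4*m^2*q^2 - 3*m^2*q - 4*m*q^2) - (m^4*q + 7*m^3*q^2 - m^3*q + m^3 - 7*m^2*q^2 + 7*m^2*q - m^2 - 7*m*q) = -m^4*q + m^4 - 7*m^3*q^2 - 2*m^3*q + 3*m^2*q^2 - 10*m^2*q + m^2 - 4*m*q^2 + 7*m*q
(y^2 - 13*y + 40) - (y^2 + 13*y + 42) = -26*y - 2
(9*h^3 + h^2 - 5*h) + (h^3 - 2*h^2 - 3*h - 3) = 10*h^3 - h^2 - 8*h - 3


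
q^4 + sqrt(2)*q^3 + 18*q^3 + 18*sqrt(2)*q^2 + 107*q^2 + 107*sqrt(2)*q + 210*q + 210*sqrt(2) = (q + 5)*(q + 6)*(q + 7)*(q + sqrt(2))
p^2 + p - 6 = (p - 2)*(p + 3)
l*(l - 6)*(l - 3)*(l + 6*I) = l^4 - 9*l^3 + 6*I*l^3 + 18*l^2 - 54*I*l^2 + 108*I*l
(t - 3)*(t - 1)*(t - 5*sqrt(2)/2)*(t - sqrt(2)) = t^4 - 7*sqrt(2)*t^3/2 - 4*t^3 + 8*t^2 + 14*sqrt(2)*t^2 - 20*t - 21*sqrt(2)*t/2 + 15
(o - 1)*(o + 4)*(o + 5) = o^3 + 8*o^2 + 11*o - 20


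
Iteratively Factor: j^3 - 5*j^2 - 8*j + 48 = (j + 3)*(j^2 - 8*j + 16) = (j - 4)*(j + 3)*(j - 4)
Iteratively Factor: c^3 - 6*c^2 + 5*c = (c - 1)*(c^2 - 5*c) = c*(c - 1)*(c - 5)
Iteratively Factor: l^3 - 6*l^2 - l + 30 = (l - 5)*(l^2 - l - 6) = (l - 5)*(l - 3)*(l + 2)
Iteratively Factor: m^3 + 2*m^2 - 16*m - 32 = (m + 2)*(m^2 - 16) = (m + 2)*(m + 4)*(m - 4)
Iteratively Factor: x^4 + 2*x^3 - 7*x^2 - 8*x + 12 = (x + 2)*(x^3 - 7*x + 6) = (x - 1)*(x + 2)*(x^2 + x - 6) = (x - 2)*(x - 1)*(x + 2)*(x + 3)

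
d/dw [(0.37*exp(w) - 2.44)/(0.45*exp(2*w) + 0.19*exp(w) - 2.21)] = (-0.1665*exp(2*w) + 2.196*exp(w) - 0.3541)*exp(w)/(0.2025*exp(4*w) + 0.171*exp(3*w) - 1.9529*exp(2*w) - 0.8398*exp(w) + 4.8841)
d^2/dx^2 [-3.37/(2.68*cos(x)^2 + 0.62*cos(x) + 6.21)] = (96.818752*(1 - cos(x)^2)^2 + 16.798776*cos(x)^3 - 174.64014*cos(x)^2 - 46.572726*cos(x) + 12.762864)/(2.68*cos(x)^2 + 0.62*cos(x) + 6.21)^3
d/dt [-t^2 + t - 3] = 1 - 2*t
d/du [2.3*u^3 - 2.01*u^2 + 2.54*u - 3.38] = 6.9*u^2 - 4.02*u + 2.54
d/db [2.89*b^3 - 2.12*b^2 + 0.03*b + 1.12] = 8.67*b^2 - 4.24*b + 0.03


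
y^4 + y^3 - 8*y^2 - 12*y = y*(y - 3)*(y + 2)^2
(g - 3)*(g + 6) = g^2 + 3*g - 18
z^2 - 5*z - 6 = (z - 6)*(z + 1)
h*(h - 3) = h^2 - 3*h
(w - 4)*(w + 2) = w^2 - 2*w - 8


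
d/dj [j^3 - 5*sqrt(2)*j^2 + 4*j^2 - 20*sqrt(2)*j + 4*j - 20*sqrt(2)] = 3*j^2 - 10*sqrt(2)*j + 8*j - 20*sqrt(2) + 4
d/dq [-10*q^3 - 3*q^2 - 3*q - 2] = -30*q^2 - 6*q - 3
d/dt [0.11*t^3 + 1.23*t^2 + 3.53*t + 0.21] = 0.33*t^2 + 2.46*t + 3.53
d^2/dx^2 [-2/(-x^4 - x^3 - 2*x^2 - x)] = 4*(-x*(6*x^2 + 3*x + 2)*(x^3 + x^2 + 2*x + 1) + (4*x^3 + 3*x^2 + 4*x + 1)^2)/(x^3*(x^3 + x^2 + 2*x + 1)^3)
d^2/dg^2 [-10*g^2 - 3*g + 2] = -20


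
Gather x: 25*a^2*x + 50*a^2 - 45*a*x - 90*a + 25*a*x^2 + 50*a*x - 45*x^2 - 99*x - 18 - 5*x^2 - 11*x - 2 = 50*a^2 - 90*a + x^2*(25*a - 50) + x*(25*a^2 + 5*a - 110) - 20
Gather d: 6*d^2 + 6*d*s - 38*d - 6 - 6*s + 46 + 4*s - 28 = 6*d^2 + d*(6*s - 38) - 2*s + 12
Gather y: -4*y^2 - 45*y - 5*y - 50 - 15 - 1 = -4*y^2 - 50*y - 66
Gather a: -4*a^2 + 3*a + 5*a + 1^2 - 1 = -4*a^2 + 8*a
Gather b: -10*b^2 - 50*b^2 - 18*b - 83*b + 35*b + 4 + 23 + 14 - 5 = -60*b^2 - 66*b + 36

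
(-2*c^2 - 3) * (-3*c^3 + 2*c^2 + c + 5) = 6*c^5 - 4*c^4 + 7*c^3 - 16*c^2 - 3*c - 15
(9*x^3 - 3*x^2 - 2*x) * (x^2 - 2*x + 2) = 9*x^5 - 21*x^4 + 22*x^3 - 2*x^2 - 4*x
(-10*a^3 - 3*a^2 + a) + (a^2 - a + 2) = -10*a^3 - 2*a^2 + 2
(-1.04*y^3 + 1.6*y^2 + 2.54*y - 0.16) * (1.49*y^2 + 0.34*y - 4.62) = -1.5496*y^5 + 2.0304*y^4 + 9.1334*y^3 - 6.7668*y^2 - 11.7892*y + 0.7392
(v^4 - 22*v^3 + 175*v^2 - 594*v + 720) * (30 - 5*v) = -5*v^5 + 140*v^4 - 1535*v^3 + 8220*v^2 - 21420*v + 21600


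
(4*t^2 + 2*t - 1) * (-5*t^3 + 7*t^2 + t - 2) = -20*t^5 + 18*t^4 + 23*t^3 - 13*t^2 - 5*t + 2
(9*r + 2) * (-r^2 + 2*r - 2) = -9*r^3 + 16*r^2 - 14*r - 4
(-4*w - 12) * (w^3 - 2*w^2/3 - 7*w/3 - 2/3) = -4*w^4 - 28*w^3/3 + 52*w^2/3 + 92*w/3 + 8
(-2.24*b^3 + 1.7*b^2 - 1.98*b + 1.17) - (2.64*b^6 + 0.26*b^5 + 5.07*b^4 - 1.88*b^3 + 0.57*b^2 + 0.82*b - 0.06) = -2.64*b^6 - 0.26*b^5 - 5.07*b^4 - 0.36*b^3 + 1.13*b^2 - 2.8*b + 1.23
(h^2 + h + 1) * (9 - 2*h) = -2*h^3 + 7*h^2 + 7*h + 9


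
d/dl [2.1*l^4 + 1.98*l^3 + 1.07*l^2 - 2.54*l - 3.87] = 8.4*l^3 + 5.94*l^2 + 2.14*l - 2.54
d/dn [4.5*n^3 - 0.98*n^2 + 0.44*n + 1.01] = 13.5*n^2 - 1.96*n + 0.44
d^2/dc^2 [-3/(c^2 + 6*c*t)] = 6*(c*(c + 6*t) - 4*(c + 3*t)^2)/(c^3*(c + 6*t)^3)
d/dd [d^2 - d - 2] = 2*d - 1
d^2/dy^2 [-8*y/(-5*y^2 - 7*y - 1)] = 16*(y*(10*y + 7)^2 - (15*y + 7)*(5*y^2 + 7*y + 1))/(5*y^2 + 7*y + 1)^3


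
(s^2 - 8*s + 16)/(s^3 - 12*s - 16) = (s - 4)/(s^2 + 4*s + 4)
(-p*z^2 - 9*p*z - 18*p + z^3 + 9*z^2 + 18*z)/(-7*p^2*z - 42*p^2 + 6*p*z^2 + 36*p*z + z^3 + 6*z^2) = (z + 3)/(7*p + z)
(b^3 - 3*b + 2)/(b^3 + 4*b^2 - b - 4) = (b^2 + b - 2)/(b^2 + 5*b + 4)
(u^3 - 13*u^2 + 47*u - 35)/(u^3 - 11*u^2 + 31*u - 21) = (u - 5)/(u - 3)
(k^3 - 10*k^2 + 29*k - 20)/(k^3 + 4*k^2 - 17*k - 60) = (k^2 - 6*k + 5)/(k^2 + 8*k + 15)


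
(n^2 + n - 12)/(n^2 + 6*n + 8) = (n - 3)/(n + 2)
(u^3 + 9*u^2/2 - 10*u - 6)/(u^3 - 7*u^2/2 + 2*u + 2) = (u + 6)/(u - 2)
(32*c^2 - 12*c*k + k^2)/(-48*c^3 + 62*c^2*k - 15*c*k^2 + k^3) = (-4*c + k)/(6*c^2 - 7*c*k + k^2)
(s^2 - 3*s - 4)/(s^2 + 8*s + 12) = (s^2 - 3*s - 4)/(s^2 + 8*s + 12)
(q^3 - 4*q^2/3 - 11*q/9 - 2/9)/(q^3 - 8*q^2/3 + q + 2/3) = (q + 1/3)/(q - 1)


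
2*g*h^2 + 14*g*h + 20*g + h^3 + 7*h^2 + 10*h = (2*g + h)*(h + 2)*(h + 5)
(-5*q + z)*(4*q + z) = -20*q^2 - q*z + z^2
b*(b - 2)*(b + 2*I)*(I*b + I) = I*b^4 - 2*b^3 - I*b^3 + 2*b^2 - 2*I*b^2 + 4*b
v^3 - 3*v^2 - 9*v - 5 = (v - 5)*(v + 1)^2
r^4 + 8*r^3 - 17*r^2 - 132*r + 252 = (r - 3)*(r - 2)*(r + 6)*(r + 7)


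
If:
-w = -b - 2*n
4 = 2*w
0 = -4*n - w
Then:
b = 3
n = -1/2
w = 2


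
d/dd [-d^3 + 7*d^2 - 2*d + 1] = -3*d^2 + 14*d - 2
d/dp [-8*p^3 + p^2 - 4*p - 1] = -24*p^2 + 2*p - 4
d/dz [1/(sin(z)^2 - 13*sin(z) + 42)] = (13 - 2*sin(z))*cos(z)/(sin(z)^2 - 13*sin(z) + 42)^2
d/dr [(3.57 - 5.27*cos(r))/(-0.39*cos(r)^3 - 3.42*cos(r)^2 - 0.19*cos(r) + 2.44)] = (4.1106*cos(r)^3 + 13.8465*cos(r)^2 - 24.4188*cos(r) + 12.1805)*sin(r)/(0.1521*cos(r)^6 + 2.6676*cos(r)^5 + 11.8446*cos(r)^4 - 0.6036*cos(r)^3 - 16.6535*cos(r)^2 - 0.9272*cos(r) + 5.9536)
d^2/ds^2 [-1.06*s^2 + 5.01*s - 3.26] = -2.12000000000000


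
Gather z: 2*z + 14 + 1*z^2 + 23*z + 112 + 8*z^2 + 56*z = 9*z^2 + 81*z + 126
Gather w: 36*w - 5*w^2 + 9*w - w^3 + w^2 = -w^3 - 4*w^2 + 45*w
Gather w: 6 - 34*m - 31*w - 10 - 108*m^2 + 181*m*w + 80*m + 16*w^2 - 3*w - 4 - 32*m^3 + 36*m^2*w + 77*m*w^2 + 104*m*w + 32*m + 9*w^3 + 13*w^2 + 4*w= -32*m^3 - 108*m^2 + 78*m + 9*w^3 + w^2*(77*m + 29) + w*(36*m^2 + 285*m - 30) - 8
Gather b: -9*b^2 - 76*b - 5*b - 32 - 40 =-9*b^2 - 81*b - 72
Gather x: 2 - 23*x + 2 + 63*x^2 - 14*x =63*x^2 - 37*x + 4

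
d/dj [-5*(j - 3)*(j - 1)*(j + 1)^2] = -20*j^3 + 30*j^2 + 40*j - 10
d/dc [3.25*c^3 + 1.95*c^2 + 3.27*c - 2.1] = 9.75*c^2 + 3.9*c + 3.27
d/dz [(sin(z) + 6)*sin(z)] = 2*(sin(z) + 3)*cos(z)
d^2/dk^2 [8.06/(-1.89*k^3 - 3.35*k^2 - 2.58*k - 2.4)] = ((91.4004*k + 54.002)*(1.89*k^3 + 3.35*k^2 + 2.58*k + 2.4) - 8.06*(5.67*k^2 + 6.7*k + 2.58)*(11.34*k^2 + 13.4*k + 5.16))/(1.89*k^3 + 3.35*k^2 + 2.58*k + 2.4)^3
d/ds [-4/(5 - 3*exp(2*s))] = -24*exp(2*s)/(3*exp(2*s) - 5)^2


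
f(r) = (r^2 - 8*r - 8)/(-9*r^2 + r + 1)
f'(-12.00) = 0.00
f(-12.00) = -0.18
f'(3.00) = -0.18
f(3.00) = 0.30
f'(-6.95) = -0.01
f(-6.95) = -0.22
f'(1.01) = -4.20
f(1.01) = 2.10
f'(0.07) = -9.77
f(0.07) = -8.34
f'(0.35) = -953.33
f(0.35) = -43.14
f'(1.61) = -0.96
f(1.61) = 0.88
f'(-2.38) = -0.02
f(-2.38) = -0.32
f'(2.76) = -0.22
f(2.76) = 0.35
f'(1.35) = -1.63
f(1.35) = 1.21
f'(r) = (2*r - 8)/(-9*r^2 + r + 1) + (18*r - 1)*(r^2 - 8*r - 8)/(-9*r^2 + r + 1)^2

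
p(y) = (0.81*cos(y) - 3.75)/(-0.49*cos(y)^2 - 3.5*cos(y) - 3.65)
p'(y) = (-0.98*sin(y)*cos(y) - 3.5*sin(y))*(0.81*cos(y) - 3.75)/(-0.49*cos(y)^2 - 3.5*cos(y) - 3.65)^2 - 0.81*sin(y)/(-0.49*cos(y)^2 - 3.5*cos(y) - 3.65) = (-0.3969*cos(y)^2 + 3.675*cos(y) + 16.0815)*sin(y)/(0.2401*cos(y)^4 + 3.43*cos(y)^3 + 15.827*cos(y)^2 + 25.55*cos(y) + 13.3225)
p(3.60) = 4.94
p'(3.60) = -6.73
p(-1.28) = 0.75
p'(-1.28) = -0.74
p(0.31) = 0.40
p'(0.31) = 0.11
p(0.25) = 0.40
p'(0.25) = 0.08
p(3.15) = 7.12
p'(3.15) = -0.25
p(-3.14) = 7.12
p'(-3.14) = -0.05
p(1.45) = 0.90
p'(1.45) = 0.99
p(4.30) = 1.75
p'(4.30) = -2.46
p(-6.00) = 0.40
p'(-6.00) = 0.10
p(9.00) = 5.17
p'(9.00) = 6.79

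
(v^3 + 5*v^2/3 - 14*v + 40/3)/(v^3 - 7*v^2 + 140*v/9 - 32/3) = 3*(v^2 + 3*v - 10)/(3*v^2 - 17*v + 24)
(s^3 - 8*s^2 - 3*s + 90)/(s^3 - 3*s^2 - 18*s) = (s - 5)/s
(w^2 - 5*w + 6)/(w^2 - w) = (w^2 - 5*w + 6)/(w*(w - 1))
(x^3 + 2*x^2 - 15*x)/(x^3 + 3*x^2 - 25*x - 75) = x*(x - 3)/(x^2 - 2*x - 15)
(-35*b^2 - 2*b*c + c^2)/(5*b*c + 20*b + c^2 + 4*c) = (-7*b + c)/(c + 4)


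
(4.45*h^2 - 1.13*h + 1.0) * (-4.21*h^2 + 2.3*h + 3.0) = -18.7345*h^4 + 14.9923*h^3 + 6.541*h^2 - 1.09*h + 3.0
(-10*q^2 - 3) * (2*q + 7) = -20*q^3 - 70*q^2 - 6*q - 21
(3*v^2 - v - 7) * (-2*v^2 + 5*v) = -6*v^4 + 17*v^3 + 9*v^2 - 35*v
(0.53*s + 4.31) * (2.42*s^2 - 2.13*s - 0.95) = 1.2826*s^3 + 9.3013*s^2 - 9.6838*s - 4.0945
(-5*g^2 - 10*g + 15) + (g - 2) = -5*g^2 - 9*g + 13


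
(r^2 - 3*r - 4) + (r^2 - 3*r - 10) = 2*r^2 - 6*r - 14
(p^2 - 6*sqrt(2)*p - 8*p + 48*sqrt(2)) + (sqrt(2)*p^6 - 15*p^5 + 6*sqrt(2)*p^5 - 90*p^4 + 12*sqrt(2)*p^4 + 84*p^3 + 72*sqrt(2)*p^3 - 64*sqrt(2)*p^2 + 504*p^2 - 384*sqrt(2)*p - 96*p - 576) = sqrt(2)*p^6 - 15*p^5 + 6*sqrt(2)*p^5 - 90*p^4 + 12*sqrt(2)*p^4 + 84*p^3 + 72*sqrt(2)*p^3 - 64*sqrt(2)*p^2 + 505*p^2 - 390*sqrt(2)*p - 104*p - 576 + 48*sqrt(2)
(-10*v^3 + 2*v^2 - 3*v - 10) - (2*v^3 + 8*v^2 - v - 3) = -12*v^3 - 6*v^2 - 2*v - 7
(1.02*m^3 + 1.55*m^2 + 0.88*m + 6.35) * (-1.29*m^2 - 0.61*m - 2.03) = -1.3158*m^5 - 2.6217*m^4 - 4.1513*m^3 - 11.8748*m^2 - 5.6599*m - 12.8905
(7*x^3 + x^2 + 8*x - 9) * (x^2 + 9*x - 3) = 7*x^5 + 64*x^4 - 4*x^3 + 60*x^2 - 105*x + 27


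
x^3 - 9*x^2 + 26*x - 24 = (x - 4)*(x - 3)*(x - 2)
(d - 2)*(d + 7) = d^2 + 5*d - 14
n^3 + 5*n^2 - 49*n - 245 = (n - 7)*(n + 5)*(n + 7)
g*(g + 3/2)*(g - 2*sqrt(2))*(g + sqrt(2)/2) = g^4 - 3*sqrt(2)*g^3/2 + 3*g^3/2 - 9*sqrt(2)*g^2/4 - 2*g^2 - 3*g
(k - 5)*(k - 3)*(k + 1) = k^3 - 7*k^2 + 7*k + 15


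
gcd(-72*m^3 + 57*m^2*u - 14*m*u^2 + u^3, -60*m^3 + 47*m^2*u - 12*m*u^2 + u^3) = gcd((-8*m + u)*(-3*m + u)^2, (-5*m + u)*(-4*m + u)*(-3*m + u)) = -3*m + u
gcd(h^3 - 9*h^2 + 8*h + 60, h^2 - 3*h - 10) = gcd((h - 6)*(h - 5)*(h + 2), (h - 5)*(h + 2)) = h^2 - 3*h - 10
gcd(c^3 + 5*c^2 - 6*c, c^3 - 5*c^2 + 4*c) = c^2 - c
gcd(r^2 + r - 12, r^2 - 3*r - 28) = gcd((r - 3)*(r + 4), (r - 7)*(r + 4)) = r + 4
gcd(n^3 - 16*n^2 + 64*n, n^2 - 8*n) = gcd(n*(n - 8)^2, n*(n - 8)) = n^2 - 8*n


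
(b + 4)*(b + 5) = b^2 + 9*b + 20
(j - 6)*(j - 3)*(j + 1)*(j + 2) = j^4 - 6*j^3 - 7*j^2 + 36*j + 36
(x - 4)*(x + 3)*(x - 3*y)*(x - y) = x^4 - 4*x^3*y - x^3 + 3*x^2*y^2 + 4*x^2*y - 12*x^2 - 3*x*y^2 + 48*x*y - 36*y^2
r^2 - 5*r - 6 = (r - 6)*(r + 1)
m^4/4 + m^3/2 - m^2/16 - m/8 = m*(m/4 + 1/2)*(m - 1/2)*(m + 1/2)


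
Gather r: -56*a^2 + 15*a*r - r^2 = -56*a^2 + 15*a*r - r^2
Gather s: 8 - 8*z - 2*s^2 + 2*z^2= -2*s^2 + 2*z^2 - 8*z + 8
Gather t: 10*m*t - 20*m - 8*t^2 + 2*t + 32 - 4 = -20*m - 8*t^2 + t*(10*m + 2) + 28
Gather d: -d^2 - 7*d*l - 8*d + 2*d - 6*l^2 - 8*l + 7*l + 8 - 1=-d^2 + d*(-7*l - 6) - 6*l^2 - l + 7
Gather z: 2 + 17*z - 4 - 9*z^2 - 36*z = -9*z^2 - 19*z - 2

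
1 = 1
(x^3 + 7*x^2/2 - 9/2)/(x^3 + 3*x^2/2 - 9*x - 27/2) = (x - 1)/(x - 3)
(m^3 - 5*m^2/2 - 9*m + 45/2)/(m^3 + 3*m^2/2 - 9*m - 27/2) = (2*m - 5)/(2*m + 3)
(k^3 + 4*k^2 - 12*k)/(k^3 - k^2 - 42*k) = (k - 2)/(k - 7)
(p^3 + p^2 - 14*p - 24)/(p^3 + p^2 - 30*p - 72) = (p^2 - 2*p - 8)/(p^2 - 2*p - 24)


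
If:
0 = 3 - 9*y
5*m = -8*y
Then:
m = -8/15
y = 1/3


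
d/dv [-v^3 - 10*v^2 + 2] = v*(-3*v - 20)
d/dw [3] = 0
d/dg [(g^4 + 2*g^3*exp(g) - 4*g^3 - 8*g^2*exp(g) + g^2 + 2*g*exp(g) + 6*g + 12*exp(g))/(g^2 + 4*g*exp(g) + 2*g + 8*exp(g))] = 2*((g^2 + 4*g*exp(g) + 2*g + 8*exp(g))*(g^3*exp(g) + 2*g^3 - g^2*exp(g) - 6*g^2 - 7*g*exp(g) + g + 7*exp(g) + 3) - (2*g*exp(g) + g + 6*exp(g) + 1)*(g^4 + 2*g^3*exp(g) - 4*g^3 - 8*g^2*exp(g) + g^2 + 2*g*exp(g) + 6*g + 12*exp(g)))/(g^2 + 4*g*exp(g) + 2*g + 8*exp(g))^2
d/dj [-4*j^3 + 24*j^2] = 12*j*(4 - j)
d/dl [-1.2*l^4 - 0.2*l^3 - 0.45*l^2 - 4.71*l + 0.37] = -4.8*l^3 - 0.6*l^2 - 0.9*l - 4.71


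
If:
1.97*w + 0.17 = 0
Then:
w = -0.09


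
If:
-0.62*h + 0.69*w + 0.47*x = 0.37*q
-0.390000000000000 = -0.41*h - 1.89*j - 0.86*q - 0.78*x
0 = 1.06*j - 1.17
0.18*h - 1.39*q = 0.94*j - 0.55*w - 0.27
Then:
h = -0.517079231631796*x - 1.16378665563228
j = 1.10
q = -0.66046222678019*x - 1.41741807751449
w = -1.49994224278317*x - 1.80578610894547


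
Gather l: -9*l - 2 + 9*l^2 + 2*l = 9*l^2 - 7*l - 2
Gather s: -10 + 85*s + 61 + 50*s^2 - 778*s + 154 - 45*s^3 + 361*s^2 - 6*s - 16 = -45*s^3 + 411*s^2 - 699*s + 189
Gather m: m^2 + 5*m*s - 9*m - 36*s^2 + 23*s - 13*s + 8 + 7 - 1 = m^2 + m*(5*s - 9) - 36*s^2 + 10*s + 14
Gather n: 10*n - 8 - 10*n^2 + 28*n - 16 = -10*n^2 + 38*n - 24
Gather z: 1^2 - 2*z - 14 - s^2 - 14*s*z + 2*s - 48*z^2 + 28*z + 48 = -s^2 + 2*s - 48*z^2 + z*(26 - 14*s) + 35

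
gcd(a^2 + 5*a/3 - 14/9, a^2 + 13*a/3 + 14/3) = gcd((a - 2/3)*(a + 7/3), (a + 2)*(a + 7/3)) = a + 7/3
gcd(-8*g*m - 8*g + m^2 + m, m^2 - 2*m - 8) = 1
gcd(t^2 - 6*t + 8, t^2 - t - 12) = t - 4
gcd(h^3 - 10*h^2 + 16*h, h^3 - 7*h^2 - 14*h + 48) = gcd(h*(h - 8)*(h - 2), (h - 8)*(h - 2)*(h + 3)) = h^2 - 10*h + 16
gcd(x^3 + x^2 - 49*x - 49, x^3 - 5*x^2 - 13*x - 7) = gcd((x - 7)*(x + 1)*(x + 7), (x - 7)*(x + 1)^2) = x^2 - 6*x - 7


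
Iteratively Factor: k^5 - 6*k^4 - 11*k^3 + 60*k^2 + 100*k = (k)*(k^4 - 6*k^3 - 11*k^2 + 60*k + 100) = k*(k - 5)*(k^3 - k^2 - 16*k - 20) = k*(k - 5)*(k + 2)*(k^2 - 3*k - 10) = k*(k - 5)*(k + 2)^2*(k - 5)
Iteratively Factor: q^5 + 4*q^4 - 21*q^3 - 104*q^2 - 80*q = (q + 4)*(q^4 - 21*q^2 - 20*q) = (q - 5)*(q + 4)*(q^3 + 5*q^2 + 4*q) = (q - 5)*(q + 4)^2*(q^2 + q) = q*(q - 5)*(q + 4)^2*(q + 1)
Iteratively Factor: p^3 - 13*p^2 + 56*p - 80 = (p - 4)*(p^2 - 9*p + 20) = (p - 5)*(p - 4)*(p - 4)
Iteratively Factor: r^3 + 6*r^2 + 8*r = (r + 4)*(r^2 + 2*r) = (r + 2)*(r + 4)*(r)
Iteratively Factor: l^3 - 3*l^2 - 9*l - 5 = (l + 1)*(l^2 - 4*l - 5) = (l + 1)^2*(l - 5)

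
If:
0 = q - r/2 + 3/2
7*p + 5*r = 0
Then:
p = -5*r/7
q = r/2 - 3/2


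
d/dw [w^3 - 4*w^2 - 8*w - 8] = 3*w^2 - 8*w - 8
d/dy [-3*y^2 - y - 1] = -6*y - 1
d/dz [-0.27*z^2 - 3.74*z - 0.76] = -0.54*z - 3.74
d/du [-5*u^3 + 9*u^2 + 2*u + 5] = -15*u^2 + 18*u + 2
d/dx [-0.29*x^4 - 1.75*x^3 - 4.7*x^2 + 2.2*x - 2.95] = -1.16*x^3 - 5.25*x^2 - 9.4*x + 2.2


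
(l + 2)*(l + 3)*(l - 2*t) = l^3 - 2*l^2*t + 5*l^2 - 10*l*t + 6*l - 12*t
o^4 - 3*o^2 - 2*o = o*(o - 2)*(o + 1)^2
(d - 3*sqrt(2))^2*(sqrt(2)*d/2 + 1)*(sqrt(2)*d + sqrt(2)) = d^4 - 5*sqrt(2)*d^3 + d^3 - 5*sqrt(2)*d^2 + 6*d^2 + 6*d + 18*sqrt(2)*d + 18*sqrt(2)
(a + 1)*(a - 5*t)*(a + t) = a^3 - 4*a^2*t + a^2 - 5*a*t^2 - 4*a*t - 5*t^2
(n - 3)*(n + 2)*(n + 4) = n^3 + 3*n^2 - 10*n - 24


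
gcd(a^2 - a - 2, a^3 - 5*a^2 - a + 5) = a + 1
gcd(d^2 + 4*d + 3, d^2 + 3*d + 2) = d + 1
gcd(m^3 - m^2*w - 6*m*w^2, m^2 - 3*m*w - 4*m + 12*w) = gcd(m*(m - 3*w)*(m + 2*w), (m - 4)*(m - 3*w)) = -m + 3*w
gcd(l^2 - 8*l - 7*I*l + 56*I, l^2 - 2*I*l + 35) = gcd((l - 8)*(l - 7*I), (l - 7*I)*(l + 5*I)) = l - 7*I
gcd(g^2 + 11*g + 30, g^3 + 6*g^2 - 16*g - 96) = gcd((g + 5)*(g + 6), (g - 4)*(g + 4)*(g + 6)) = g + 6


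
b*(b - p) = b^2 - b*p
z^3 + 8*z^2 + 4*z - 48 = (z - 2)*(z + 4)*(z + 6)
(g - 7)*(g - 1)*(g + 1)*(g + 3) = g^4 - 4*g^3 - 22*g^2 + 4*g + 21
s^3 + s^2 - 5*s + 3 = (s - 1)^2*(s + 3)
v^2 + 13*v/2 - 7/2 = (v - 1/2)*(v + 7)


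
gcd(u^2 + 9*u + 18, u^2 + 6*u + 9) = u + 3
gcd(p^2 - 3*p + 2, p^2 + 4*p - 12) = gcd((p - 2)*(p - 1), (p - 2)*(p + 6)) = p - 2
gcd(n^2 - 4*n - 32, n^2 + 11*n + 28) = n + 4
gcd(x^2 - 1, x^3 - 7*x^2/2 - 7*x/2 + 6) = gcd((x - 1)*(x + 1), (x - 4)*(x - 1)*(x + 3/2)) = x - 1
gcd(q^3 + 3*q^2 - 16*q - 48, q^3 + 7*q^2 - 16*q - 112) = q^2 - 16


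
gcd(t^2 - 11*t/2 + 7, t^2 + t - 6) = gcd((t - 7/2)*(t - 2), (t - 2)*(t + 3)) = t - 2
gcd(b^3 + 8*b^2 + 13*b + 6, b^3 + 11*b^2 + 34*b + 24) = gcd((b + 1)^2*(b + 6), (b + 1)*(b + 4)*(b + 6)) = b^2 + 7*b + 6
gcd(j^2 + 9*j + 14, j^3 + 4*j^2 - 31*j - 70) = j^2 + 9*j + 14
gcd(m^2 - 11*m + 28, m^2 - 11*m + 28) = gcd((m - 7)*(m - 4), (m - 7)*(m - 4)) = m^2 - 11*m + 28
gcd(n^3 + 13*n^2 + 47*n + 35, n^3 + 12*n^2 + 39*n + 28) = n^2 + 8*n + 7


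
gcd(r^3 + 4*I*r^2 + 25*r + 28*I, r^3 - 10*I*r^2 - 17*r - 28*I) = r^2 - 3*I*r + 4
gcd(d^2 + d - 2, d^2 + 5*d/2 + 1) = d + 2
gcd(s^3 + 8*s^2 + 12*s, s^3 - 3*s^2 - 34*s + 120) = s + 6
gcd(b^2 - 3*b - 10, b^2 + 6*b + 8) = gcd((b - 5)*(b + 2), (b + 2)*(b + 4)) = b + 2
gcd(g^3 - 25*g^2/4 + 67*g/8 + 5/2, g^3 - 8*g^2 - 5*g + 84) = g - 4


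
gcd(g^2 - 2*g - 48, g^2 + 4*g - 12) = g + 6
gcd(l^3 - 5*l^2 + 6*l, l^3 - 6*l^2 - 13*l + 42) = l - 2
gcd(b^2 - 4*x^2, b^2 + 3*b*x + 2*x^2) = b + 2*x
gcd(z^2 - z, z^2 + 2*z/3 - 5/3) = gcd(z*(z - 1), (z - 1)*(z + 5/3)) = z - 1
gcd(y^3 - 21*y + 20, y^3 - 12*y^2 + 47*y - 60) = y - 4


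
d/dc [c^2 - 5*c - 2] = 2*c - 5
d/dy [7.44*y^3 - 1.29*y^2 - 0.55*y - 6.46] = 22.32*y^2 - 2.58*y - 0.55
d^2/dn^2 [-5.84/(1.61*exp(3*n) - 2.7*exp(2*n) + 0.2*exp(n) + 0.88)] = (-5.84*(4.83*exp(2*n) - 5.4*exp(n) + 0.2)*(9.66*exp(2*n) - 10.8*exp(n) + 0.4)*exp(n) + (84.6216*exp(2*n) - 63.072*exp(n) + 1.168)*(1.61*exp(3*n) - 2.7*exp(2*n) + 0.2*exp(n) + 0.88))*exp(n)/(1.61*exp(3*n) - 2.7*exp(2*n) + 0.2*exp(n) + 0.88)^3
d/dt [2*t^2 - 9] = 4*t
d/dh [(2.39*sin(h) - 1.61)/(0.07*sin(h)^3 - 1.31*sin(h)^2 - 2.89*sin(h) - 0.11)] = (-0.3346*sin(h)^3 + 3.469*sin(h)^2 - 4.2182*sin(h) - 4.9158)*cos(h)/(0.0049*sin(h)^6 - 0.1834*sin(h)^5 + 1.3115*sin(h)^4 + 7.5564*sin(h)^3 + 8.6403*sin(h)^2 + 0.6358*sin(h) + 0.0121)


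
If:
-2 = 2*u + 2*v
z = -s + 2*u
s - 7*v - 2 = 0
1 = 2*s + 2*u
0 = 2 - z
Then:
No Solution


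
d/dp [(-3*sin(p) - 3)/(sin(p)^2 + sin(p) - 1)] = 3*(sin(p)^2 + 2*sin(p) + 2)*cos(p)/(sin(p) - cos(p)^2)^2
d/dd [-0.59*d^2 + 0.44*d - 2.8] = 0.44 - 1.18*d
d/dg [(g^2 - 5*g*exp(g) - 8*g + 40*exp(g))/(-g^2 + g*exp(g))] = 4*(g^3*exp(g) - 9*g^2*exp(g) - 2*g^2 + 20*g*exp(g) - 10*exp(2*g))/(g^2*(g^2 - 2*g*exp(g) + exp(2*g)))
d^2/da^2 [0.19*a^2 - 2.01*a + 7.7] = 0.380000000000000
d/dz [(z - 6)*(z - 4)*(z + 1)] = 3*z^2 - 18*z + 14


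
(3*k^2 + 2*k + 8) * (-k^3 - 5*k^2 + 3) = -3*k^5 - 17*k^4 - 18*k^3 - 31*k^2 + 6*k + 24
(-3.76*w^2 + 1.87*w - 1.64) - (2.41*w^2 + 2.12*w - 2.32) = -6.17*w^2 - 0.25*w + 0.68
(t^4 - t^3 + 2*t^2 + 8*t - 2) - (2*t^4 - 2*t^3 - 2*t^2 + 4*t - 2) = -t^4 + t^3 + 4*t^2 + 4*t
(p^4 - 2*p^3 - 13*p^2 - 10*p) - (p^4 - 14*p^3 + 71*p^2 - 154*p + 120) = 12*p^3 - 84*p^2 + 144*p - 120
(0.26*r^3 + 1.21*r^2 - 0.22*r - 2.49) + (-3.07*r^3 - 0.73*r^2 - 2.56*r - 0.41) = -2.81*r^3 + 0.48*r^2 - 2.78*r - 2.9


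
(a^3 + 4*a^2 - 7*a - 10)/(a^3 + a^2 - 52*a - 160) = (a^2 - a - 2)/(a^2 - 4*a - 32)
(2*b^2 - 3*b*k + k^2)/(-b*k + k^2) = (-2*b + k)/k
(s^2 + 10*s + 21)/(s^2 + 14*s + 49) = (s + 3)/(s + 7)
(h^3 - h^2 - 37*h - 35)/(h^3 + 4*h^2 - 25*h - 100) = (h^2 - 6*h - 7)/(h^2 - h - 20)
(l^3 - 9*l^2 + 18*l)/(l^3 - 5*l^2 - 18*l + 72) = l/(l + 4)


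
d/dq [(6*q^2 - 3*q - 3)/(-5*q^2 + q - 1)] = 3*(-3*q^2 - 14*q + 2)/(25*q^4 - 10*q^3 + 11*q^2 - 2*q + 1)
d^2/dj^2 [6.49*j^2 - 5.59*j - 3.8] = 12.9800000000000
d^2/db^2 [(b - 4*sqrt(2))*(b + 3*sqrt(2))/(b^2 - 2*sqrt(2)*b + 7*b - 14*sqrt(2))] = 2*(-7*b^3 + sqrt(2)*b^3 - 72*b^2 + 42*sqrt(2)*b^2 - 588*b + 144*sqrt(2)*b - 1172 + 392*sqrt(2))/(b^6 - 6*sqrt(2)*b^5 + 21*b^5 - 126*sqrt(2)*b^4 + 171*b^4 - 898*sqrt(2)*b^3 + 847*b^3 - 2394*sqrt(2)*b^2 + 3528*b^2 - 2352*sqrt(2)*b + 8232*b - 5488*sqrt(2))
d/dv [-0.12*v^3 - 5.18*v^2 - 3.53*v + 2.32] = -0.36*v^2 - 10.36*v - 3.53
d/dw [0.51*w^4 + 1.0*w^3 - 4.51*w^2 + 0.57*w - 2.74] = 2.04*w^3 + 3.0*w^2 - 9.02*w + 0.57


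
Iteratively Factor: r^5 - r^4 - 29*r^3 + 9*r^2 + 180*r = (r + 4)*(r^4 - 5*r^3 - 9*r^2 + 45*r) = r*(r + 4)*(r^3 - 5*r^2 - 9*r + 45) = r*(r - 3)*(r + 4)*(r^2 - 2*r - 15) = r*(r - 3)*(r + 3)*(r + 4)*(r - 5)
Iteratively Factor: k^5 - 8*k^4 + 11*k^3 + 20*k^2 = (k - 5)*(k^4 - 3*k^3 - 4*k^2) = (k - 5)*(k - 4)*(k^3 + k^2) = (k - 5)*(k - 4)*(k + 1)*(k^2) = k*(k - 5)*(k - 4)*(k + 1)*(k)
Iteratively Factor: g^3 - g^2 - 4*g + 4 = (g - 2)*(g^2 + g - 2) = (g - 2)*(g + 2)*(g - 1)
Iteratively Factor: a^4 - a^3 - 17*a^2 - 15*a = (a - 5)*(a^3 + 4*a^2 + 3*a) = (a - 5)*(a + 1)*(a^2 + 3*a) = a*(a - 5)*(a + 1)*(a + 3)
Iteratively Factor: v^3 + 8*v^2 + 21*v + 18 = (v + 3)*(v^2 + 5*v + 6) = (v + 2)*(v + 3)*(v + 3)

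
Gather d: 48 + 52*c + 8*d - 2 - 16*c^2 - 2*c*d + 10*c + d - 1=-16*c^2 + 62*c + d*(9 - 2*c) + 45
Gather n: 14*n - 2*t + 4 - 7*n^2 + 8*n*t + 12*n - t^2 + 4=-7*n^2 + n*(8*t + 26) - t^2 - 2*t + 8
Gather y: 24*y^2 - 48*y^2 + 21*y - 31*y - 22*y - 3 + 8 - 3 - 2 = -24*y^2 - 32*y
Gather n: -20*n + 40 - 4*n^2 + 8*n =-4*n^2 - 12*n + 40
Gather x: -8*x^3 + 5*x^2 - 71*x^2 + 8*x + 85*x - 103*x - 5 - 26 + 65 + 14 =-8*x^3 - 66*x^2 - 10*x + 48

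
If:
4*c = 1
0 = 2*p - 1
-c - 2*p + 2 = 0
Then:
No Solution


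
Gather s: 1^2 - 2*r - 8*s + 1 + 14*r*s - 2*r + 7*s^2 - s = -4*r + 7*s^2 + s*(14*r - 9) + 2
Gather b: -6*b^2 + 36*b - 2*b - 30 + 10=-6*b^2 + 34*b - 20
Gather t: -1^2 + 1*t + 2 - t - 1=0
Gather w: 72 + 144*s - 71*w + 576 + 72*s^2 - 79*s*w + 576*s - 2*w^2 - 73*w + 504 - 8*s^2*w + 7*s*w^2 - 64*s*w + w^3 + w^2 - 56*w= 72*s^2 + 720*s + w^3 + w^2*(7*s - 1) + w*(-8*s^2 - 143*s - 200) + 1152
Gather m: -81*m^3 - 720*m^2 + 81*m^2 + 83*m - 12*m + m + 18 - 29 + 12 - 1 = -81*m^3 - 639*m^2 + 72*m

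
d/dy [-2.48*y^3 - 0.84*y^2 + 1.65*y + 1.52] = -7.44*y^2 - 1.68*y + 1.65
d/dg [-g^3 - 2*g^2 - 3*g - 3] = -3*g^2 - 4*g - 3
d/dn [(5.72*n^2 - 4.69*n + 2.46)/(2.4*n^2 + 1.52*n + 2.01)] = (19.9504*n^2 + 11.1864*n - 13.1661)/(5.76*n^4 + 7.296*n^3 + 11.9584*n^2 + 6.1104*n + 4.0401)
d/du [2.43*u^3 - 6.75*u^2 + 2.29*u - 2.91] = 7.29*u^2 - 13.5*u + 2.29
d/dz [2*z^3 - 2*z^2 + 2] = 2*z*(3*z - 2)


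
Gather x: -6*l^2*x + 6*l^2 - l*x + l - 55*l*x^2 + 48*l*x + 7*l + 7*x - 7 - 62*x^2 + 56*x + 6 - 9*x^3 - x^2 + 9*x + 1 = 6*l^2 + 8*l - 9*x^3 + x^2*(-55*l - 63) + x*(-6*l^2 + 47*l + 72)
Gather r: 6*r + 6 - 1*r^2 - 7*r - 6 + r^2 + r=0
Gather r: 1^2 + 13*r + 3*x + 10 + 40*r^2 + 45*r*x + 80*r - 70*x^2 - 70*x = 40*r^2 + r*(45*x + 93) - 70*x^2 - 67*x + 11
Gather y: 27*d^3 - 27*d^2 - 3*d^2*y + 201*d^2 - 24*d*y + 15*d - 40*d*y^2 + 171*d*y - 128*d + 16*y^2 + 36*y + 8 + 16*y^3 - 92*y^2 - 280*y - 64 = 27*d^3 + 174*d^2 - 113*d + 16*y^3 + y^2*(-40*d - 76) + y*(-3*d^2 + 147*d - 244) - 56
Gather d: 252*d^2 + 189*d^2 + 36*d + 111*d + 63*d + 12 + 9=441*d^2 + 210*d + 21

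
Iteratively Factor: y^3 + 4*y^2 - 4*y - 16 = (y + 2)*(y^2 + 2*y - 8) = (y + 2)*(y + 4)*(y - 2)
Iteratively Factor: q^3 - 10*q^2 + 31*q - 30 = (q - 2)*(q^2 - 8*q + 15) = (q - 3)*(q - 2)*(q - 5)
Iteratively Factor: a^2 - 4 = (a + 2)*(a - 2)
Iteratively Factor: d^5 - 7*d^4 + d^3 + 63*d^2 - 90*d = (d + 3)*(d^4 - 10*d^3 + 31*d^2 - 30*d) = d*(d + 3)*(d^3 - 10*d^2 + 31*d - 30) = d*(d - 3)*(d + 3)*(d^2 - 7*d + 10) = d*(d - 5)*(d - 3)*(d + 3)*(d - 2)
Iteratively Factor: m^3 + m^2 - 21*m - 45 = (m + 3)*(m^2 - 2*m - 15) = (m + 3)^2*(m - 5)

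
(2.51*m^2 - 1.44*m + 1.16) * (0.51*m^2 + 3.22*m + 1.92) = 1.2801*m^4 + 7.3478*m^3 + 0.773999999999999*m^2 + 0.9704*m + 2.2272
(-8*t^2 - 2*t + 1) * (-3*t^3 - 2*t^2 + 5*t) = 24*t^5 + 22*t^4 - 39*t^3 - 12*t^2 + 5*t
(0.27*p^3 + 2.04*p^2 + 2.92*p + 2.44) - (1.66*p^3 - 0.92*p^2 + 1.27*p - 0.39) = -1.39*p^3 + 2.96*p^2 + 1.65*p + 2.83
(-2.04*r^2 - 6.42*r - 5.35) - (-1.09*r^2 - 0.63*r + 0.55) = -0.95*r^2 - 5.79*r - 5.9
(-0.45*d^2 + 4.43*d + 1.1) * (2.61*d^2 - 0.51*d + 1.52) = -1.1745*d^4 + 11.7918*d^3 - 0.0723000000000001*d^2 + 6.1726*d + 1.672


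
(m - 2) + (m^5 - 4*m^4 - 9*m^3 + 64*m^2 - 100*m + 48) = m^5 - 4*m^4 - 9*m^3 + 64*m^2 - 99*m + 46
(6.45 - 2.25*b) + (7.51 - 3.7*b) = 13.96 - 5.95*b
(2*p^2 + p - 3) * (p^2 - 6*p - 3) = 2*p^4 - 11*p^3 - 15*p^2 + 15*p + 9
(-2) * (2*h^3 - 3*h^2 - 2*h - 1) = -4*h^3 + 6*h^2 + 4*h + 2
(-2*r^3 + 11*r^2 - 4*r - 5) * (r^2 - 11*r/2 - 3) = -2*r^5 + 22*r^4 - 117*r^3/2 - 16*r^2 + 79*r/2 + 15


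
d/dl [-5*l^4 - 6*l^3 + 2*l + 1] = -20*l^3 - 18*l^2 + 2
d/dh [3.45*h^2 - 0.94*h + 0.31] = 6.9*h - 0.94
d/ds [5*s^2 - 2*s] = 10*s - 2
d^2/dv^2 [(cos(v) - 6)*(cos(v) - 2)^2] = -115*cos(v)/4 + 20*cos(2*v) - 9*cos(3*v)/4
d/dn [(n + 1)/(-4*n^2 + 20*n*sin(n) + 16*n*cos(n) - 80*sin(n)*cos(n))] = (-n^2 + 5*n*sin(n) + 4*n*cos(n) - (n + 1)*(-4*n*sin(n) + 5*n*cos(n) - 2*n + 5*sin(n) + 4*cos(n) - 20*cos(2*n)) - 10*sin(2*n))/(4*(n - 5*sin(n))^2*(n - 4*cos(n))^2)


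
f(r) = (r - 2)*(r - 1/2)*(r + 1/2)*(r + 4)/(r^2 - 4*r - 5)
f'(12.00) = 27.72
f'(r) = (4 - 2*r)*(r - 2)*(r - 1/2)*(r + 1/2)*(r + 4)/(r^2 - 4*r - 5)^2 + (r - 2)*(r - 1/2)*(r + 1/2)/(r^2 - 4*r - 5) + (r - 2)*(r - 1/2)*(r + 4)/(r^2 - 4*r - 5) + (r - 2)*(r + 1/2)*(r + 4)/(r^2 - 4*r - 5) + (r - 1/2)*(r + 1/2)*(r + 4)/(r^2 - 4*r - 5) = (4*r^5 - 20*r^4 - 72*r^3 + 7*r^2 + 157*r + 21)/(2*(r^4 - 8*r^3 + 6*r^2 + 40*r + 25))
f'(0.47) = 0.99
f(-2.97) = -2.79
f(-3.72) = -0.92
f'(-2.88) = -1.87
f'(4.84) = -4334.94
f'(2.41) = -5.88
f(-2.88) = -2.97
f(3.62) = -24.89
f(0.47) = -0.03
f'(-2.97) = -1.98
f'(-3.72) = -3.06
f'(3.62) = -45.30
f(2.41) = -1.65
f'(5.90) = -119.72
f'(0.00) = 0.42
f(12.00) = 252.75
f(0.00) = -0.40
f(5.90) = 214.87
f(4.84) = -622.69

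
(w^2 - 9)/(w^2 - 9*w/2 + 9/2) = 2*(w + 3)/(2*w - 3)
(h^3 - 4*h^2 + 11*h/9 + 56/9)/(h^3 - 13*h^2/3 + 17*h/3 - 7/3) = (3*h^2 - 5*h - 8)/(3*(h^2 - 2*h + 1))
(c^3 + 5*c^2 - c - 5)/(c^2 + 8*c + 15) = (c^2 - 1)/(c + 3)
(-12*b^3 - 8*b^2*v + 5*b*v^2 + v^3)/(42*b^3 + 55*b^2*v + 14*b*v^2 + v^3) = (-2*b + v)/(7*b + v)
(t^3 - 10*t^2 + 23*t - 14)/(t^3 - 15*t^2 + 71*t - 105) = (t^2 - 3*t + 2)/(t^2 - 8*t + 15)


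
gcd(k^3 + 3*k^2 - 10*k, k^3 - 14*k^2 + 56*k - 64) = k - 2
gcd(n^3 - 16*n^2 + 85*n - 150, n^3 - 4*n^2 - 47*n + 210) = n^2 - 11*n + 30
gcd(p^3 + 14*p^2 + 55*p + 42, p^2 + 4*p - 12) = p + 6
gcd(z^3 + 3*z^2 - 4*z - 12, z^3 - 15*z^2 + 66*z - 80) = z - 2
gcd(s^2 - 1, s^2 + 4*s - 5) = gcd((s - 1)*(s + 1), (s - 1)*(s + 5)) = s - 1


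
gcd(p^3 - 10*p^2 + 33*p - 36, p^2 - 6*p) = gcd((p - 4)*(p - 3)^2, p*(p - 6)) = 1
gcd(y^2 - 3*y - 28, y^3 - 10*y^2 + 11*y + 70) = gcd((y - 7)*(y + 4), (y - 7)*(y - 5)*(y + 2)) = y - 7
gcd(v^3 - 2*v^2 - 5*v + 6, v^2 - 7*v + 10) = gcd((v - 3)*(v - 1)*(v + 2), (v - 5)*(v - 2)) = 1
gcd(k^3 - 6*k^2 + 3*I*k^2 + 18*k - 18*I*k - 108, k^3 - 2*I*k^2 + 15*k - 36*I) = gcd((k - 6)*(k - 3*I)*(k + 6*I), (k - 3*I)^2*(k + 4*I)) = k - 3*I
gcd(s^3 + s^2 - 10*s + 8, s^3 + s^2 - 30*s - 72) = s + 4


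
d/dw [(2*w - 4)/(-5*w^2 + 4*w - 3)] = 10*(w^2 - 4*w + 1)/(25*w^4 - 40*w^3 + 46*w^2 - 24*w + 9)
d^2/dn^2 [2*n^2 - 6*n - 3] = 4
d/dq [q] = 1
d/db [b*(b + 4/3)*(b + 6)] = 3*b^2 + 44*b/3 + 8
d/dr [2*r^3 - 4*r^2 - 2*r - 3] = 6*r^2 - 8*r - 2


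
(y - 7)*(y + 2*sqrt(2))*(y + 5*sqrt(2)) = y^3 - 7*y^2 + 7*sqrt(2)*y^2 - 49*sqrt(2)*y + 20*y - 140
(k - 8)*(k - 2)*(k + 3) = k^3 - 7*k^2 - 14*k + 48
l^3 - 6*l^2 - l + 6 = (l - 6)*(l - 1)*(l + 1)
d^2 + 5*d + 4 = (d + 1)*(d + 4)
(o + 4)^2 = o^2 + 8*o + 16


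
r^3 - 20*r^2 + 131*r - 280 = (r - 8)*(r - 7)*(r - 5)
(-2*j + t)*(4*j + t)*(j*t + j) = -8*j^3*t - 8*j^3 + 2*j^2*t^2 + 2*j^2*t + j*t^3 + j*t^2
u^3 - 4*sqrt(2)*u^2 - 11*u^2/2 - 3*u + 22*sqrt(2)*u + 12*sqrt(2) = (u - 6)*(u + 1/2)*(u - 4*sqrt(2))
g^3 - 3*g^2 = g^2*(g - 3)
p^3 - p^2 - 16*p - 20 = (p - 5)*(p + 2)^2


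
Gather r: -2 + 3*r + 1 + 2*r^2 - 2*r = 2*r^2 + r - 1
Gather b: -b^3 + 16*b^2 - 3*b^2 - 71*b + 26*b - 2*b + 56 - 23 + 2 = -b^3 + 13*b^2 - 47*b + 35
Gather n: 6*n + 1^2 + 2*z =6*n + 2*z + 1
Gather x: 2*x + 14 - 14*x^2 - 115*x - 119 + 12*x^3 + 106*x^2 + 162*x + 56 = 12*x^3 + 92*x^2 + 49*x - 49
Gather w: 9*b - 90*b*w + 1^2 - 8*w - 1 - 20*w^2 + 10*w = 9*b - 20*w^2 + w*(2 - 90*b)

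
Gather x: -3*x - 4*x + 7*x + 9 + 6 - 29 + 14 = 0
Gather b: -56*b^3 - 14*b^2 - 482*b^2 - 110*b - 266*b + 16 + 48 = -56*b^3 - 496*b^2 - 376*b + 64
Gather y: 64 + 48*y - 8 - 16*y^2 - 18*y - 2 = -16*y^2 + 30*y + 54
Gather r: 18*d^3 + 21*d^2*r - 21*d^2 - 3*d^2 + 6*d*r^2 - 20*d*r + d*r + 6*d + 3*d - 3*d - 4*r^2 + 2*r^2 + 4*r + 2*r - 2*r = 18*d^3 - 24*d^2 + 6*d + r^2*(6*d - 2) + r*(21*d^2 - 19*d + 4)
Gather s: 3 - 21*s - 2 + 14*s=1 - 7*s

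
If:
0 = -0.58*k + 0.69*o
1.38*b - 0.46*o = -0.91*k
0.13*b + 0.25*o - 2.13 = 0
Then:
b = -5.02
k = 13.24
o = 11.13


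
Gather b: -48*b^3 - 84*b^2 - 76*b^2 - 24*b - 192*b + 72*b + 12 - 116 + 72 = -48*b^3 - 160*b^2 - 144*b - 32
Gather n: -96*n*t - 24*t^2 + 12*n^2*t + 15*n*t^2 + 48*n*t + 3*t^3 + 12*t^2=12*n^2*t + n*(15*t^2 - 48*t) + 3*t^3 - 12*t^2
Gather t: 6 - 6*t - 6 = -6*t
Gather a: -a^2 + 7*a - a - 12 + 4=-a^2 + 6*a - 8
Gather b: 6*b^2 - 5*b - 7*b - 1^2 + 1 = 6*b^2 - 12*b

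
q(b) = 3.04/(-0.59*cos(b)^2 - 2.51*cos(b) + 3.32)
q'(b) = 3.04*(-1.18*sin(b)*cos(b) - 2.51*sin(b))/(-0.59*cos(b)^2 - 2.51*cos(b) + 3.32)^2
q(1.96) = 0.73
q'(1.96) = -0.33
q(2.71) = 0.59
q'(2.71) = -0.07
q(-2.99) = 0.58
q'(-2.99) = 0.02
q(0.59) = 3.68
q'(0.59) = -8.63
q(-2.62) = 0.60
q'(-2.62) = 0.09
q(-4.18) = 0.68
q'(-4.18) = -0.25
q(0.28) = 8.38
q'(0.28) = -23.26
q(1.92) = 0.74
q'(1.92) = -0.36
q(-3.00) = 0.58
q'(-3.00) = 0.02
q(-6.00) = 8.31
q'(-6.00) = -23.10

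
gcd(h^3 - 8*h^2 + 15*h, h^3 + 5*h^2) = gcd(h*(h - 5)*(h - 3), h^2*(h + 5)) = h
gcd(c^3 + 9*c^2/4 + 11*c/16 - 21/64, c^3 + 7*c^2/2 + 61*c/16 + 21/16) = c^2 + 5*c/2 + 21/16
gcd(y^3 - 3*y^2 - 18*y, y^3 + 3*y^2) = y^2 + 3*y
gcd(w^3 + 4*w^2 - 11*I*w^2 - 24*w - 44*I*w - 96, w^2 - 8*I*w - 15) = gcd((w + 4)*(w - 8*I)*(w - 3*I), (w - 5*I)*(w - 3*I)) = w - 3*I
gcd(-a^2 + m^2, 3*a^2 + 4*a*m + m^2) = a + m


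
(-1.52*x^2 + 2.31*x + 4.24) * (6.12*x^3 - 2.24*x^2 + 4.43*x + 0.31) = -9.3024*x^5 + 17.542*x^4 + 14.0408*x^3 + 0.264499999999998*x^2 + 19.4993*x + 1.3144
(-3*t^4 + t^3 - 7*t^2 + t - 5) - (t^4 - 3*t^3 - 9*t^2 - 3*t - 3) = -4*t^4 + 4*t^3 + 2*t^2 + 4*t - 2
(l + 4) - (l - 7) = 11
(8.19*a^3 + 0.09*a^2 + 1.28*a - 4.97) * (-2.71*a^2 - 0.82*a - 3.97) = -22.1949*a^5 - 6.9597*a^4 - 36.0569*a^3 + 12.0618*a^2 - 1.0062*a + 19.7309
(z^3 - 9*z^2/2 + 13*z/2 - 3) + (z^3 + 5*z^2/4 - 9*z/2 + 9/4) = 2*z^3 - 13*z^2/4 + 2*z - 3/4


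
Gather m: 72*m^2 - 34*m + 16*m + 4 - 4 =72*m^2 - 18*m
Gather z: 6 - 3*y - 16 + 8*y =5*y - 10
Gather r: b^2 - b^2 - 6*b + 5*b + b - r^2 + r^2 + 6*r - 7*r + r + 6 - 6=0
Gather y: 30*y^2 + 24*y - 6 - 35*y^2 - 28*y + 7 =-5*y^2 - 4*y + 1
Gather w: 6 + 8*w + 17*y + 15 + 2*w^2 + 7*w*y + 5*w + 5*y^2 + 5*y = 2*w^2 + w*(7*y + 13) + 5*y^2 + 22*y + 21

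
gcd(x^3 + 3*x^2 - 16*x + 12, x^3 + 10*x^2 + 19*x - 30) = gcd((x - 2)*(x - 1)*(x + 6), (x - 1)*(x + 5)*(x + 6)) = x^2 + 5*x - 6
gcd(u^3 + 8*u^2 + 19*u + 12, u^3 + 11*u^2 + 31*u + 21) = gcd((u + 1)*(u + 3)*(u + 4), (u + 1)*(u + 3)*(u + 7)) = u^2 + 4*u + 3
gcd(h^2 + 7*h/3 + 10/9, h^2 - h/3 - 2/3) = h + 2/3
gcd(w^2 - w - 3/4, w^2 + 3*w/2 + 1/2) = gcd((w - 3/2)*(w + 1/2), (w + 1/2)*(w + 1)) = w + 1/2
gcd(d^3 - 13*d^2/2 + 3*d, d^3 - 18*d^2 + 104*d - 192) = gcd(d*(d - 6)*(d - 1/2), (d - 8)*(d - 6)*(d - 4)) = d - 6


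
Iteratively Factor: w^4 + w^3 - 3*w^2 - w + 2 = (w - 1)*(w^3 + 2*w^2 - w - 2) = (w - 1)^2*(w^2 + 3*w + 2) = (w - 1)^2*(w + 2)*(w + 1)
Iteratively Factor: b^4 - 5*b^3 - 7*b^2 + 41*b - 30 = (b - 5)*(b^3 - 7*b + 6) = (b - 5)*(b - 2)*(b^2 + 2*b - 3) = (b - 5)*(b - 2)*(b - 1)*(b + 3)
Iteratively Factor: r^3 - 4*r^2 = (r)*(r^2 - 4*r) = r^2*(r - 4)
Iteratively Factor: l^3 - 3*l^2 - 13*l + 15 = (l - 5)*(l^2 + 2*l - 3) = (l - 5)*(l - 1)*(l + 3)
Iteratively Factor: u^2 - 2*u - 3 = (u + 1)*(u - 3)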